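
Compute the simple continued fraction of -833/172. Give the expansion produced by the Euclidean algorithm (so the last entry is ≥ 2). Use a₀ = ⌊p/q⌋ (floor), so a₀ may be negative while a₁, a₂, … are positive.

-833 = -5·172 + 27
172 = 6·27 + 10
27 = 2·10 + 7
10 = 1·7 + 3
7 = 2·3 + 1
3 = 3·1 + 0  (stop)
So -833/172 = [-5; 6, 2, 1, 2, 3].

[-5; 6, 2, 1, 2, 3]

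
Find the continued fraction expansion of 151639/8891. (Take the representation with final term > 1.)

151639 = 17×8891 + 492
8891 = 18×492 + 35
492 = 14×35 + 2
35 = 17×2 + 1
2 = 2×1 + 0  (stop)
So 151639/8891 = [17; 18, 14, 17, 2].

[17; 18, 14, 17, 2]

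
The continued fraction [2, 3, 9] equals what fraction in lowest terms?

Fold from the inside: start with 9/1.
  3 + 1/9 = 28/9
  2 + 9/28 = 65/28

65/28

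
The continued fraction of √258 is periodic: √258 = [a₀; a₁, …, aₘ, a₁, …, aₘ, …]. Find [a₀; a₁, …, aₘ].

[16; 16, 32]

a₀ = ⌊√258⌋ = 16.
With m₀=0, d₀=1 and mₖ₊₁ = dₖaₖ − mₖ, dₖ₊₁ = (n − mₖ₊₁²)/dₖ, aₖ₊₁ = ⌊(a₀+mₖ₊₁)/dₖ₊₁⌋:
  k=1: m=16, d=2, a=16
  k=2: m=16, d=1, a=32
d=1 and a=2a₀=32 at k=2, so the next step gives (m, d) = (16, 2) again — its k=1 value — and the period has length 2.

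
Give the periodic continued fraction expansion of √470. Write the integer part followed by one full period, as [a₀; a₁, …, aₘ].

a₀ = ⌊√470⌋ = 21.
With m₀=0, d₀=1 and mₖ₊₁ = dₖaₖ − mₖ, dₖ₊₁ = (n − mₖ₊₁²)/dₖ, aₖ₊₁ = ⌊(a₀+mₖ₊₁)/dₖ₊₁⌋:
  k=1: m=21, d=29, a=1
  k=2: m=8, d=14, a=2
  k=3: m=20, d=5, a=8
  k=4: m=20, d=14, a=2
  k=5: m=8, d=29, a=1
  k=6: m=21, d=1, a=42
d=1 and a=2a₀=42 at k=6, so the next step gives (m, d) = (21, 29) again — its k=1 value — and the period has length 6.

[21; 1, 2, 8, 2, 1, 42]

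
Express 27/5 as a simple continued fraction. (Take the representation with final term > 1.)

[5; 2, 2]

27 = 5·5 + 2
5 = 2·2 + 1
2 = 2·1 + 0  (stop)
So 27/5 = [5; 2, 2].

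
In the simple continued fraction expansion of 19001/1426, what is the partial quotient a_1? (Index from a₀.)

19001 = 13·1426 + 463   →  a_0 = 13
1426 = 3·463 + 37   →  a_1 = 3

3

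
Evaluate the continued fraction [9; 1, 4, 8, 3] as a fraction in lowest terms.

1255/128

Using pₖ = aₖpₖ₋₁ + pₖ₋₂ and qₖ = aₖqₖ₋₁ + qₖ₋₂:
  k=0: a=9, p=9, q=1
  k=1: a=1, p=10, q=1
  k=2: a=4, p=49, q=5
  k=3: a=8, p=402, q=41
  k=4: a=3, p=1255, q=128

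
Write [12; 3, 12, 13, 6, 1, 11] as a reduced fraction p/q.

Using pₖ = aₖpₖ₋₁ + pₖ₋₂ and qₖ = aₖqₖ₋₁ + qₖ₋₂:
  k=0: a=12, p=12, q=1
  k=1: a=3, p=37, q=3
  k=2: a=12, p=456, q=37
  k=3: a=13, p=5965, q=484
  k=4: a=6, p=36246, q=2941
  k=5: a=1, p=42211, q=3425
  k=6: a=11, p=500567, q=40616

500567/40616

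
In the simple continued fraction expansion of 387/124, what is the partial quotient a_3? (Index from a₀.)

387 = 3·124 + 15   →  a_0 = 3
124 = 8·15 + 4   →  a_1 = 8
15 = 3·4 + 3   →  a_2 = 3
4 = 1·3 + 1   →  a_3 = 1

1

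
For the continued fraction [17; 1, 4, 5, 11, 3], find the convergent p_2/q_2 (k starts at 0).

Using pₖ = aₖpₖ₋₁ + pₖ₋₂, qₖ = aₖqₖ₋₁ + qₖ₋₂ (with p₋₁=1, p₋₂=0, q₋₁=0, q₋₂=1):
  k=0: a=17, p=17, q=1
  k=1: a=1, p=18, q=1
  k=2: a=4, p=89, q=5

89/5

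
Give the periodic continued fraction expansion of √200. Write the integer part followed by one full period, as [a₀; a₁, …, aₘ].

a₀ = ⌊√200⌋ = 14.
With m₀=0, d₀=1 and mₖ₊₁ = dₖaₖ − mₖ, dₖ₊₁ = (n − mₖ₊₁²)/dₖ, aₖ₊₁ = ⌊(a₀+mₖ₊₁)/dₖ₊₁⌋:
  k=1: m=14, d=4, a=7
  k=2: m=14, d=1, a=28
d=1 and a=2a₀=28 at k=2, so the next step gives (m, d) = (14, 4) again — its k=1 value — and the period has length 2.

[14; 7, 28]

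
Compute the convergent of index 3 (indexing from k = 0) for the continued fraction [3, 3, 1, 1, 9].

Using pₖ = aₖpₖ₋₁ + pₖ₋₂, qₖ = aₖqₖ₋₁ + qₖ₋₂ (with p₋₁=1, p₋₂=0, q₋₁=0, q₋₂=1):
  k=0: a=3, p=3, q=1
  k=1: a=3, p=10, q=3
  k=2: a=1, p=13, q=4
  k=3: a=1, p=23, q=7

23/7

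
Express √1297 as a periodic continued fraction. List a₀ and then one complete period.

a₀ = ⌊√1297⌋ = 36.
With m₀=0, d₀=1 and mₖ₊₁ = dₖaₖ − mₖ, dₖ₊₁ = (n − mₖ₊₁²)/dₖ, aₖ₊₁ = ⌊(a₀+mₖ₊₁)/dₖ₊₁⌋:
  k=1: m=36, d=1, a=72
d=1 and a=2a₀=72 at k=1, so the next step gives (m, d) = (36, 1) again — its k=1 value — and the period has length 1.

[36; 72]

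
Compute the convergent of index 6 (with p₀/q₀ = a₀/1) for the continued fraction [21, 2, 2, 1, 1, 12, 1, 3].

3491/163

Using pₖ = aₖpₖ₋₁ + pₖ₋₂, qₖ = aₖqₖ₋₁ + qₖ₋₂ (with p₋₁=1, p₋₂=0, q₋₁=0, q₋₂=1):
  k=0: a=21, p=21, q=1
  k=1: a=2, p=43, q=2
  k=2: a=2, p=107, q=5
  k=3: a=1, p=150, q=7
  k=4: a=1, p=257, q=12
  k=5: a=12, p=3234, q=151
  k=6: a=1, p=3491, q=163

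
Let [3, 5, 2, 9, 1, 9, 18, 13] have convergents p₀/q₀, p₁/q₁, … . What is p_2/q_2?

Using pₖ = aₖpₖ₋₁ + pₖ₋₂, qₖ = aₖqₖ₋₁ + qₖ₋₂ (with p₋₁=1, p₋₂=0, q₋₁=0, q₋₂=1):
  k=0: a=3, p=3, q=1
  k=1: a=5, p=16, q=5
  k=2: a=2, p=35, q=11

35/11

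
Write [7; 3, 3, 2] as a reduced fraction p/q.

168/23

Using pₖ = aₖpₖ₋₁ + pₖ₋₂ and qₖ = aₖqₖ₋₁ + qₖ₋₂:
  k=0: a=7, p=7, q=1
  k=1: a=3, p=22, q=3
  k=2: a=3, p=73, q=10
  k=3: a=2, p=168, q=23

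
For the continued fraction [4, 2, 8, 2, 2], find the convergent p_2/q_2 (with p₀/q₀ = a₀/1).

76/17

Using pₖ = aₖpₖ₋₁ + pₖ₋₂, qₖ = aₖqₖ₋₁ + qₖ₋₂ (with p₋₁=1, p₋₂=0, q₋₁=0, q₋₂=1):
  k=0: a=4, p=4, q=1
  k=1: a=2, p=9, q=2
  k=2: a=8, p=76, q=17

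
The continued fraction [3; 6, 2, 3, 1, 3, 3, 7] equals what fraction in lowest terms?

16483/5224

Using pₖ = aₖpₖ₋₁ + pₖ₋₂ and qₖ = aₖqₖ₋₁ + qₖ₋₂:
  k=0: a=3, p=3, q=1
  k=1: a=6, p=19, q=6
  k=2: a=2, p=41, q=13
  k=3: a=3, p=142, q=45
  k=4: a=1, p=183, q=58
  k=5: a=3, p=691, q=219
  k=6: a=3, p=2256, q=715
  k=7: a=7, p=16483, q=5224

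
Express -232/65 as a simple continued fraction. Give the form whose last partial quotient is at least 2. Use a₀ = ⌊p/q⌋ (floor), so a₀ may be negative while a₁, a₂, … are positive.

[-4; 2, 3, 9]

-232 = -4·65 + 28
65 = 2·28 + 9
28 = 3·9 + 1
9 = 9·1 + 0  (stop)
So -232/65 = [-4; 2, 3, 9].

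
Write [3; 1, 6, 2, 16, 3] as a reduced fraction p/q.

Fold from the inside: start with 3/1.
  16 + 1/3 = 49/3
  2 + 3/49 = 101/49
  6 + 49/101 = 655/101
  1 + 101/655 = 756/655
  3 + 655/756 = 2923/756

2923/756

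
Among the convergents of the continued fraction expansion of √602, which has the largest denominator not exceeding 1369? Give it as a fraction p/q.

√602 = [24; 1, 1, 6, 1, 1, 48, …] (period length 6).
Convergents:
  p_0/q_0 = 24/1
  p_1/q_1 = 25/1
  p_2/q_2 = 49/2
  p_3/q_3 = 319/13
  p_4/q_4 = 368/15
  p_5/q_5 = 687/28
  p_6/q_6 = 33344/1359
  p_7/q_7 = 34031/1387
q_6 = 1359 ≤ 1369 < 1387 = q_7, so the answer is 33344/1359.

33344/1359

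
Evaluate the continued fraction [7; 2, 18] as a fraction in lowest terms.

277/37

Fold from the inside: start with 18/1.
  2 + 1/18 = 37/18
  7 + 18/37 = 277/37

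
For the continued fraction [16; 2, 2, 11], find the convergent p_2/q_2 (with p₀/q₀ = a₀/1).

Using pₖ = aₖpₖ₋₁ + pₖ₋₂, qₖ = aₖqₖ₋₁ + qₖ₋₂ (with p₋₁=1, p₋₂=0, q₋₁=0, q₋₂=1):
  k=0: a=16, p=16, q=1
  k=1: a=2, p=33, q=2
  k=2: a=2, p=82, q=5

82/5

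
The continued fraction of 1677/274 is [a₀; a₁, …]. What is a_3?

3

1677 = 6·274 + 33   →  a_0 = 6
274 = 8·33 + 10   →  a_1 = 8
33 = 3·10 + 3   →  a_2 = 3
10 = 3·3 + 1   →  a_3 = 3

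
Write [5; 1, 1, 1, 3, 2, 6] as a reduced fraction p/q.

908/161

Using pₖ = aₖpₖ₋₁ + pₖ₋₂ and qₖ = aₖqₖ₋₁ + qₖ₋₂:
  k=0: a=5, p=5, q=1
  k=1: a=1, p=6, q=1
  k=2: a=1, p=11, q=2
  k=3: a=1, p=17, q=3
  k=4: a=3, p=62, q=11
  k=5: a=2, p=141, q=25
  k=6: a=6, p=908, q=161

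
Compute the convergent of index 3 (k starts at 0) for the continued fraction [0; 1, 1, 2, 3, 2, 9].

Using pₖ = aₖpₖ₋₁ + pₖ₋₂, qₖ = aₖqₖ₋₁ + qₖ₋₂ (with p₋₁=1, p₋₂=0, q₋₁=0, q₋₂=1):
  k=0: a=0, p=0, q=1
  k=1: a=1, p=1, q=1
  k=2: a=1, p=1, q=2
  k=3: a=2, p=3, q=5

3/5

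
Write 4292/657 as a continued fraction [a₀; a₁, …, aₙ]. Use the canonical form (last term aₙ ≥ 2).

[6; 1, 1, 7, 7, 6]

4292 = 6·657 + 350
657 = 1·350 + 307
350 = 1·307 + 43
307 = 7·43 + 6
43 = 7·6 + 1
6 = 6·1 + 0  (stop)
So 4292/657 = [6; 1, 1, 7, 7, 6].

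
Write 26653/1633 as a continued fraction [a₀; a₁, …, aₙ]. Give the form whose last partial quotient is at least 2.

[16; 3, 9, 19, 3]

26653 = 16·1633 + 525
1633 = 3·525 + 58
525 = 9·58 + 3
58 = 19·3 + 1
3 = 3·1 + 0  (stop)
So 26653/1633 = [16; 3, 9, 19, 3].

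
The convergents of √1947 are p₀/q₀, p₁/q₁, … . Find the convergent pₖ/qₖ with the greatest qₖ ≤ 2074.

√1947 = [44; 8, 88, …] (period length 2).
Convergents:
  p_0/q_0 = 44/1
  p_1/q_1 = 353/8
  p_2/q_2 = 31108/705
  p_3/q_3 = 249217/5648
q_2 = 705 ≤ 2074 < 5648 = q_3, so the answer is 31108/705.

31108/705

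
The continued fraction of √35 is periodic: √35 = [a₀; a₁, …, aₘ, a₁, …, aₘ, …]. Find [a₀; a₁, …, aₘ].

[5; 1, 10]

a₀ = ⌊√35⌋ = 5.
With m₀=0, d₀=1 and mₖ₊₁ = dₖaₖ − mₖ, dₖ₊₁ = (n − mₖ₊₁²)/dₖ, aₖ₊₁ = ⌊(a₀+mₖ₊₁)/dₖ₊₁⌋:
  k=1: m=5, d=10, a=1
  k=2: m=5, d=1, a=10
d=1 and a=2a₀=10 at k=2, so the next step gives (m, d) = (5, 10) again — its k=1 value — and the period has length 2.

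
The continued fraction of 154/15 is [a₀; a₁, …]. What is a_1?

154 = 10·15 + 4   →  a_0 = 10
15 = 3·4 + 3   →  a_1 = 3

3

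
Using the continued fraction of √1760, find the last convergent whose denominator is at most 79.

881/21

√1760 = [41; 1, 19, 1, 82, …] (period length 4).
Convergents:
  p_0/q_0 = 41/1
  p_1/q_1 = 42/1
  p_2/q_2 = 839/20
  p_3/q_3 = 881/21
  p_4/q_4 = 73081/1742
q_3 = 21 ≤ 79 < 1742 = q_4, so the answer is 881/21.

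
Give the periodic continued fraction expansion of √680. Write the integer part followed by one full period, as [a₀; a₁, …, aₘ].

a₀ = ⌊√680⌋ = 26.

[26; 13, 52]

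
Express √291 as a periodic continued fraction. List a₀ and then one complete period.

[17; 17, 34]

a₀ = ⌊√291⌋ = 17.
With m₀=0, d₀=1 and mₖ₊₁ = dₖaₖ − mₖ, dₖ₊₁ = (n − mₖ₊₁²)/dₖ, aₖ₊₁ = ⌊(a₀+mₖ₊₁)/dₖ₊₁⌋:
  k=1: m=17, d=2, a=17
  k=2: m=17, d=1, a=34
d=1 and a=2a₀=34 at k=2, so the next step gives (m, d) = (17, 2) again — its k=1 value — and the period has length 2.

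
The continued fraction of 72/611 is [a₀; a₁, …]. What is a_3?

17

72 = 0·611 + 72   →  a_0 = 0
611 = 8·72 + 35   →  a_1 = 8
72 = 2·35 + 2   →  a_2 = 2
35 = 17·2 + 1   →  a_3 = 17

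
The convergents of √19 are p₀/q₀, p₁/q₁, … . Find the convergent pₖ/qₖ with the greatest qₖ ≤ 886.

3012/691

√19 = [4; 2, 1, 3, 1, 2, 8, …] (period length 6).
Convergents:
  p_0/q_0 = 4/1
  p_1/q_1 = 9/2
  p_2/q_2 = 13/3
  p_3/q_3 = 48/11
  p_4/q_4 = 61/14
  p_5/q_5 = 170/39
  p_6/q_6 = 1421/326
  p_7/q_7 = 3012/691
  p_8/q_8 = 4433/1017
q_7 = 691 ≤ 886 < 1017 = q_8, so the answer is 3012/691.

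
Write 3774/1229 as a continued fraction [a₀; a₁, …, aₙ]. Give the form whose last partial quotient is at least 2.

[3; 14, 7, 1, 10]

3774 = 3*1229 + 87
1229 = 14*87 + 11
87 = 7*11 + 10
11 = 1*10 + 1
10 = 10*1 + 0  (stop)
So 3774/1229 = [3; 14, 7, 1, 10].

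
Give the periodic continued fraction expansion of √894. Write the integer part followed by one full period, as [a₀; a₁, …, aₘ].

a₀ = ⌊√894⌋ = 29.
With m₀=0, d₀=1 and mₖ₊₁ = dₖaₖ − mₖ, dₖ₊₁ = (n − mₖ₊₁²)/dₖ, aₖ₊₁ = ⌊(a₀+mₖ₊₁)/dₖ₊₁⌋:
  k=1: m=29, d=53, a=1
  k=2: m=24, d=6, a=8
  k=3: m=24, d=53, a=1
  k=4: m=29, d=1, a=58
d=1 and a=2a₀=58 at k=4, so the next step gives (m, d) = (29, 53) again — its k=1 value — and the period has length 4.

[29; 1, 8, 1, 58]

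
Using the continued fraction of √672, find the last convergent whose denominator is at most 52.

√672 = [25; 1, 11, 1, 50, …] (period length 4).
Convergents:
  p_0/q_0 = 25/1
  p_1/q_1 = 26/1
  p_2/q_2 = 311/12
  p_3/q_3 = 337/13
  p_4/q_4 = 17161/662
q_3 = 13 ≤ 52 < 662 = q_4, so the answer is 337/13.

337/13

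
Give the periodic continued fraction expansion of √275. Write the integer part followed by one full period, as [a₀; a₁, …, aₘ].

[16; 1, 1, 2, 1, 1, 32]

a₀ = ⌊√275⌋ = 16.
With m₀=0, d₀=1 and mₖ₊₁ = dₖaₖ − mₖ, dₖ₊₁ = (n − mₖ₊₁²)/dₖ, aₖ₊₁ = ⌊(a₀+mₖ₊₁)/dₖ₊₁⌋:
  k=1: m=16, d=19, a=1
  k=2: m=3, d=14, a=1
  k=3: m=11, d=11, a=2
  k=4: m=11, d=14, a=1
  k=5: m=3, d=19, a=1
  k=6: m=16, d=1, a=32
d=1 and a=2a₀=32 at k=6, so the next step gives (m, d) = (16, 19) again — its k=1 value — and the period has length 6.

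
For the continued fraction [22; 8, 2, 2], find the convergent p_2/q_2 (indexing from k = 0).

Using pₖ = aₖpₖ₋₁ + pₖ₋₂, qₖ = aₖqₖ₋₁ + qₖ₋₂ (with p₋₁=1, p₋₂=0, q₋₁=0, q₋₂=1):
  k=0: a=22, p=22, q=1
  k=1: a=8, p=177, q=8
  k=2: a=2, p=376, q=17

376/17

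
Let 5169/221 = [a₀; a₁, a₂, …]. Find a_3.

1

5169 = 23·221 + 86   →  a_0 = 23
221 = 2·86 + 49   →  a_1 = 2
86 = 1·49 + 37   →  a_2 = 1
49 = 1·37 + 12   →  a_3 = 1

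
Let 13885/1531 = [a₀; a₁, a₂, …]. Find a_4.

13885 = 9·1531 + 106   →  a_0 = 9
1531 = 14·106 + 47   →  a_1 = 14
106 = 2·47 + 12   →  a_2 = 2
47 = 3·12 + 11   →  a_3 = 3
12 = 1·11 + 1   →  a_4 = 1

1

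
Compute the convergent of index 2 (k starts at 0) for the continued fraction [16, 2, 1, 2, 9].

49/3

Using pₖ = aₖpₖ₋₁ + pₖ₋₂, qₖ = aₖqₖ₋₁ + qₖ₋₂ (with p₋₁=1, p₋₂=0, q₋₁=0, q₋₂=1):
  k=0: a=16, p=16, q=1
  k=1: a=2, p=33, q=2
  k=2: a=1, p=49, q=3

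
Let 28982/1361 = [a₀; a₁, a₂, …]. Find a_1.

3

28982 = 21·1361 + 401   →  a_0 = 21
1361 = 3·401 + 158   →  a_1 = 3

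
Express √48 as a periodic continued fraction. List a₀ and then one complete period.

[6; 1, 12]

a₀ = ⌊√48⌋ = 6.
With m₀=0, d₀=1 and mₖ₊₁ = dₖaₖ − mₖ, dₖ₊₁ = (n − mₖ₊₁²)/dₖ, aₖ₊₁ = ⌊(a₀+mₖ₊₁)/dₖ₊₁⌋:
  k=1: m=6, d=12, a=1
  k=2: m=6, d=1, a=12
d=1 and a=2a₀=12 at k=2, so the next step gives (m, d) = (6, 12) again — its k=1 value — and the period has length 2.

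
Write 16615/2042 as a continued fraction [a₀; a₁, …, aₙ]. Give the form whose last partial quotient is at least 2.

16615 = 8×2042 + 279
2042 = 7×279 + 89
279 = 3×89 + 12
89 = 7×12 + 5
12 = 2×5 + 2
5 = 2×2 + 1
2 = 2×1 + 0  (stop)
So 16615/2042 = [8; 7, 3, 7, 2, 2, 2].

[8; 7, 3, 7, 2, 2, 2]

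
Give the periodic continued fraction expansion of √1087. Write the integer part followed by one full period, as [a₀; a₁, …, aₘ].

a₀ = ⌊√1087⌋ = 32.
With m₀=0, d₀=1 and mₖ₊₁ = dₖaₖ − mₖ, dₖ₊₁ = (n − mₖ₊₁²)/dₖ, aₖ₊₁ = ⌊(a₀+mₖ₊₁)/dₖ₊₁⌋:
  k=1: m=32, d=63, a=1
  k=2: m=31, d=2, a=31
  k=3: m=31, d=63, a=1
  k=4: m=32, d=1, a=64
d=1 and a=2a₀=64 at k=4, so the next step gives (m, d) = (32, 63) again — its k=1 value — and the period has length 4.

[32; 1, 31, 1, 64]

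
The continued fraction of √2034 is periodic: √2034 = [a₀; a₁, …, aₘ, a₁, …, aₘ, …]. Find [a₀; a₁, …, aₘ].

[45; 10, 90]

a₀ = ⌊√2034⌋ = 45.
With m₀=0, d₀=1 and mₖ₊₁ = dₖaₖ − mₖ, dₖ₊₁ = (n − mₖ₊₁²)/dₖ, aₖ₊₁ = ⌊(a₀+mₖ₊₁)/dₖ₊₁⌋:
  k=1: m=45, d=9, a=10
  k=2: m=45, d=1, a=90
d=1 and a=2a₀=90 at k=2, so the next step gives (m, d) = (45, 9) again — its k=1 value — and the period has length 2.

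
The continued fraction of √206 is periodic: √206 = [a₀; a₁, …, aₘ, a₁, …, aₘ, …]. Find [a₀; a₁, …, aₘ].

a₀ = ⌊√206⌋ = 14.
With m₀=0, d₀=1 and mₖ₊₁ = dₖaₖ − mₖ, dₖ₊₁ = (n − mₖ₊₁²)/dₖ, aₖ₊₁ = ⌊(a₀+mₖ₊₁)/dₖ₊₁⌋:
  k=1: m=14, d=10, a=2
  k=2: m=6, d=17, a=1
  k=3: m=11, d=5, a=5
  k=4: m=14, d=2, a=14
  k=5: m=14, d=5, a=5
  k=6: m=11, d=17, a=1
  k=7: m=6, d=10, a=2
  k=8: m=14, d=1, a=28
d=1 and a=2a₀=28 at k=8, so the next step gives (m, d) = (14, 10) again — its k=1 value — and the period has length 8.

[14; 2, 1, 5, 14, 5, 1, 2, 28]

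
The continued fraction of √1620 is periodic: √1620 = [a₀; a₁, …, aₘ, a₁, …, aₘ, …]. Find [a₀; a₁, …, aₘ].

a₀ = ⌊√1620⌋ = 40.
With m₀=0, d₀=1 and mₖ₊₁ = dₖaₖ − mₖ, dₖ₊₁ = (n − mₖ₊₁²)/dₖ, aₖ₊₁ = ⌊(a₀+mₖ₊₁)/dₖ₊₁⌋:
  k=1: m=40, d=20, a=4
  k=2: m=40, d=1, a=80
d=1 and a=2a₀=80 at k=2, so the next step gives (m, d) = (40, 20) again — its k=1 value — and the period has length 2.

[40; 4, 80]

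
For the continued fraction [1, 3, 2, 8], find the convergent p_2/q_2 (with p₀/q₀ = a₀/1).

Using pₖ = aₖpₖ₋₁ + pₖ₋₂, qₖ = aₖqₖ₋₁ + qₖ₋₂ (with p₋₁=1, p₋₂=0, q₋₁=0, q₋₂=1):
  k=0: a=1, p=1, q=1
  k=1: a=3, p=4, q=3
  k=2: a=2, p=9, q=7

9/7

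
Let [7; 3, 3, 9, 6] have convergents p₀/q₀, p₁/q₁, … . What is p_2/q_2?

Using pₖ = aₖpₖ₋₁ + pₖ₋₂, qₖ = aₖqₖ₋₁ + qₖ₋₂ (with p₋₁=1, p₋₂=0, q₋₁=0, q₋₂=1):
  k=0: a=7, p=7, q=1
  k=1: a=3, p=22, q=3
  k=2: a=3, p=73, q=10

73/10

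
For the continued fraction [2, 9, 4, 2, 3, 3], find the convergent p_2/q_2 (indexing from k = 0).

Using pₖ = aₖpₖ₋₁ + pₖ₋₂, qₖ = aₖqₖ₋₁ + qₖ₋₂ (with p₋₁=1, p₋₂=0, q₋₁=0, q₋₂=1):
  k=0: a=2, p=2, q=1
  k=1: a=9, p=19, q=9
  k=2: a=4, p=78, q=37

78/37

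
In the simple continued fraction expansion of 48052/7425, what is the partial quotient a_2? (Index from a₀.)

48052 = 6·7425 + 3502   →  a_0 = 6
7425 = 2·3502 + 421   →  a_1 = 2
3502 = 8·421 + 134   →  a_2 = 8

8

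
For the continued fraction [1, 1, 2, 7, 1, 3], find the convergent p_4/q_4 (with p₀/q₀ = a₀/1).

42/25

Using pₖ = aₖpₖ₋₁ + pₖ₋₂, qₖ = aₖqₖ₋₁ + qₖ₋₂ (with p₋₁=1, p₋₂=0, q₋₁=0, q₋₂=1):
  k=0: a=1, p=1, q=1
  k=1: a=1, p=2, q=1
  k=2: a=2, p=5, q=3
  k=3: a=7, p=37, q=22
  k=4: a=1, p=42, q=25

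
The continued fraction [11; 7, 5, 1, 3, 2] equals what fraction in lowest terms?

Using pₖ = aₖpₖ₋₁ + pₖ₋₂ and qₖ = aₖqₖ₋₁ + qₖ₋₂:
  k=0: a=11, p=11, q=1
  k=1: a=7, p=78, q=7
  k=2: a=5, p=401, q=36
  k=3: a=1, p=479, q=43
  k=4: a=3, p=1838, q=165
  k=5: a=2, p=4155, q=373

4155/373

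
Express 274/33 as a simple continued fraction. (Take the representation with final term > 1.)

274 = 8*33 + 10
33 = 3*10 + 3
10 = 3*3 + 1
3 = 3*1 + 0  (stop)
So 274/33 = [8; 3, 3, 3].

[8; 3, 3, 3]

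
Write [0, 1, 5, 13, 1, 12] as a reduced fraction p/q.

918/1099

Using pₖ = aₖpₖ₋₁ + pₖ₋₂ and qₖ = aₖqₖ₋₁ + qₖ₋₂:
  k=0: a=0, p=0, q=1
  k=1: a=1, p=1, q=1
  k=2: a=5, p=5, q=6
  k=3: a=13, p=66, q=79
  k=4: a=1, p=71, q=85
  k=5: a=12, p=918, q=1099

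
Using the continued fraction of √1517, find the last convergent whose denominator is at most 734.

√1517 = [38; 1, 18, 2, 18, 1, 76, …] (period length 6).
Convergents:
  p_0/q_0 = 38/1
  p_1/q_1 = 39/1
  p_2/q_2 = 740/19
  p_3/q_3 = 1519/39
  p_4/q_4 = 28082/721
  p_5/q_5 = 29601/760
q_4 = 721 ≤ 734 < 760 = q_5, so the answer is 28082/721.

28082/721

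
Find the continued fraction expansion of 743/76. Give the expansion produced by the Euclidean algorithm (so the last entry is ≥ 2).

[9; 1, 3, 2, 8]

743 = 9×76 + 59
76 = 1×59 + 17
59 = 3×17 + 8
17 = 2×8 + 1
8 = 8×1 + 0  (stop)
So 743/76 = [9; 1, 3, 2, 8].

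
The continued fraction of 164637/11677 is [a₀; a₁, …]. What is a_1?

10

164637 = 14·11677 + 1159   →  a_0 = 14
11677 = 10·1159 + 87   →  a_1 = 10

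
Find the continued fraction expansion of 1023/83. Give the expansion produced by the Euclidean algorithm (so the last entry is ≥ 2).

1023 = 12*83 + 27
83 = 3*27 + 2
27 = 13*2 + 1
2 = 2*1 + 0  (stop)
So 1023/83 = [12; 3, 13, 2].

[12; 3, 13, 2]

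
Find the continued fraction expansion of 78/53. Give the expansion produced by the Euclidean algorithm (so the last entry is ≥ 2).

78 = 1×53 + 25
53 = 2×25 + 3
25 = 8×3 + 1
3 = 3×1 + 0  (stop)
So 78/53 = [1; 2, 8, 3].

[1; 2, 8, 3]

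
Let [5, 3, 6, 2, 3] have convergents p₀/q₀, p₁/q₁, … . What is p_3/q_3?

Using pₖ = aₖpₖ₋₁ + pₖ₋₂, qₖ = aₖqₖ₋₁ + qₖ₋₂ (with p₋₁=1, p₋₂=0, q₋₁=0, q₋₂=1):
  k=0: a=5, p=5, q=1
  k=1: a=3, p=16, q=3
  k=2: a=6, p=101, q=19
  k=3: a=2, p=218, q=41

218/41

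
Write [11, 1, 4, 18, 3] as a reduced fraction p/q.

3281/278

Using pₖ = aₖpₖ₋₁ + pₖ₋₂ and qₖ = aₖqₖ₋₁ + qₖ₋₂:
  k=0: a=11, p=11, q=1
  k=1: a=1, p=12, q=1
  k=2: a=4, p=59, q=5
  k=3: a=18, p=1074, q=91
  k=4: a=3, p=3281, q=278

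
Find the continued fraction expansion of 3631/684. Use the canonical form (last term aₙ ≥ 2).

[5; 3, 4, 7, 3, 2]

3631 = 5×684 + 211
684 = 3×211 + 51
211 = 4×51 + 7
51 = 7×7 + 2
7 = 3×2 + 1
2 = 2×1 + 0  (stop)
So 3631/684 = [5; 3, 4, 7, 3, 2].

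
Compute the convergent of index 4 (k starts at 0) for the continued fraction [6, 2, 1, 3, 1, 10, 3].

89/14

Using pₖ = aₖpₖ₋₁ + pₖ₋₂, qₖ = aₖqₖ₋₁ + qₖ₋₂ (with p₋₁=1, p₋₂=0, q₋₁=0, q₋₂=1):
  k=0: a=6, p=6, q=1
  k=1: a=2, p=13, q=2
  k=2: a=1, p=19, q=3
  k=3: a=3, p=70, q=11
  k=4: a=1, p=89, q=14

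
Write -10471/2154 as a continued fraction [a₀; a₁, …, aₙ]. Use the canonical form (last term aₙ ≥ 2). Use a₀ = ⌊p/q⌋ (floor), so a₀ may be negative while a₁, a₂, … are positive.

-10471 = -5×2154 + 299
2154 = 7×299 + 61
299 = 4×61 + 55
61 = 1×55 + 6
55 = 9×6 + 1
6 = 6×1 + 0  (stop)
So -10471/2154 = [-5; 7, 4, 1, 9, 6].

[-5; 7, 4, 1, 9, 6]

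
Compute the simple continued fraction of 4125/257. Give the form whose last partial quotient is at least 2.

4125 = 16·257 + 13
257 = 19·13 + 10
13 = 1·10 + 3
10 = 3·3 + 1
3 = 3·1 + 0  (stop)
So 4125/257 = [16; 19, 1, 3, 3].

[16; 19, 1, 3, 3]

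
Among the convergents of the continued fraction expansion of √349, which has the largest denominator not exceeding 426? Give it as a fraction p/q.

√349 = [18; 1, 2, 7, 7, 2, 1, 36, …] (period length 7).
Convergents:
  p_0/q_0 = 18/1
  p_1/q_1 = 19/1
  p_2/q_2 = 56/3
  p_3/q_3 = 411/22
  p_4/q_4 = 2933/157
  p_5/q_5 = 6277/336
  p_6/q_6 = 9210/493
q_5 = 336 ≤ 426 < 493 = q_6, so the answer is 6277/336.

6277/336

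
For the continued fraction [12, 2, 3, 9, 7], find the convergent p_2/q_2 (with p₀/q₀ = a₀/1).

87/7

Using pₖ = aₖpₖ₋₁ + pₖ₋₂, qₖ = aₖqₖ₋₁ + qₖ₋₂ (with p₋₁=1, p₋₂=0, q₋₁=0, q₋₂=1):
  k=0: a=12, p=12, q=1
  k=1: a=2, p=25, q=2
  k=2: a=3, p=87, q=7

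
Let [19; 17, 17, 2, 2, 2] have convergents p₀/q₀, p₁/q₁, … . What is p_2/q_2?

5527/290

Using pₖ = aₖpₖ₋₁ + pₖ₋₂, qₖ = aₖqₖ₋₁ + qₖ₋₂ (with p₋₁=1, p₋₂=0, q₋₁=0, q₋₂=1):
  k=0: a=19, p=19, q=1
  k=1: a=17, p=324, q=17
  k=2: a=17, p=5527, q=290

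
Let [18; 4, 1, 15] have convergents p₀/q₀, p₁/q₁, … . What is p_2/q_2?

Using pₖ = aₖpₖ₋₁ + pₖ₋₂, qₖ = aₖqₖ₋₁ + qₖ₋₂ (with p₋₁=1, p₋₂=0, q₋₁=0, q₋₂=1):
  k=0: a=18, p=18, q=1
  k=1: a=4, p=73, q=4
  k=2: a=1, p=91, q=5

91/5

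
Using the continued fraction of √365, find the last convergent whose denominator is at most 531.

3458/181

√365 = [19; 9, 1, 1, 9, 38, …] (period length 5).
Convergents:
  p_0/q_0 = 19/1
  p_1/q_1 = 172/9
  p_2/q_2 = 191/10
  p_3/q_3 = 363/19
  p_4/q_4 = 3458/181
  p_5/q_5 = 131767/6897
q_4 = 181 ≤ 531 < 6897 = q_5, so the answer is 3458/181.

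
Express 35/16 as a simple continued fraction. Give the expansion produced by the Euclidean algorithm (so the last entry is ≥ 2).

[2; 5, 3]

35 = 2·16 + 3
16 = 5·3 + 1
3 = 3·1 + 0  (stop)
So 35/16 = [2; 5, 3].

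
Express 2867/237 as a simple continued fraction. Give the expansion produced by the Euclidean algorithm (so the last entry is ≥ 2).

[12; 10, 3, 3, 2]

2867 = 12×237 + 23
237 = 10×23 + 7
23 = 3×7 + 2
7 = 3×2 + 1
2 = 2×1 + 0  (stop)
So 2867/237 = [12; 10, 3, 3, 2].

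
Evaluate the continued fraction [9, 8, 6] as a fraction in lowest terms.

447/49

Using pₖ = aₖpₖ₋₁ + pₖ₋₂ and qₖ = aₖqₖ₋₁ + qₖ₋₂:
  k=0: a=9, p=9, q=1
  k=1: a=8, p=73, q=8
  k=2: a=6, p=447, q=49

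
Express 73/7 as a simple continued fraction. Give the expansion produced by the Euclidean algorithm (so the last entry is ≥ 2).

[10; 2, 3]

73 = 10·7 + 3
7 = 2·3 + 1
3 = 3·1 + 0  (stop)
So 73/7 = [10; 2, 3].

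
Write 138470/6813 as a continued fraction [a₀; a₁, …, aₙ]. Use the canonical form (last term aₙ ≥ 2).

[20; 3, 12, 13, 14]

138470 = 20×6813 + 2210
6813 = 3×2210 + 183
2210 = 12×183 + 14
183 = 13×14 + 1
14 = 14×1 + 0  (stop)
So 138470/6813 = [20; 3, 12, 13, 14].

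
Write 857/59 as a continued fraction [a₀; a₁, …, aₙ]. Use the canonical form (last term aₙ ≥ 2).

[14; 1, 1, 9, 3]

857 = 14×59 + 31
59 = 1×31 + 28
31 = 1×28 + 3
28 = 9×3 + 1
3 = 3×1 + 0  (stop)
So 857/59 = [14; 1, 1, 9, 3].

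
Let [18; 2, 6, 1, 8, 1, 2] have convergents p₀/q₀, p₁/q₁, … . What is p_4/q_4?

2456/133

Using pₖ = aₖpₖ₋₁ + pₖ₋₂, qₖ = aₖqₖ₋₁ + qₖ₋₂ (with p₋₁=1, p₋₂=0, q₋₁=0, q₋₂=1):
  k=0: a=18, p=18, q=1
  k=1: a=2, p=37, q=2
  k=2: a=6, p=240, q=13
  k=3: a=1, p=277, q=15
  k=4: a=8, p=2456, q=133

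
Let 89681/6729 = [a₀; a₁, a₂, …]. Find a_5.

6

89681 = 13·6729 + 2204   →  a_0 = 13
6729 = 3·2204 + 117   →  a_1 = 3
2204 = 18·117 + 98   →  a_2 = 18
117 = 1·98 + 19   →  a_3 = 1
98 = 5·19 + 3   →  a_4 = 5
19 = 6·3 + 1   →  a_5 = 6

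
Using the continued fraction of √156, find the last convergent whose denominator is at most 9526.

√156 = [12; 2, 24, …] (period length 2).
Convergents:
  p_0/q_0 = 12/1
  p_1/q_1 = 25/2
  p_2/q_2 = 612/49
  p_3/q_3 = 1249/100
  p_4/q_4 = 30588/2449
  p_5/q_5 = 62425/4998
  p_6/q_6 = 1528788/122401
q_5 = 4998 ≤ 9526 < 122401 = q_6, so the answer is 62425/4998.

62425/4998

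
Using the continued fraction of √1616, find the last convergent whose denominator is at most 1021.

√1616 = [40; 5, 80, …] (period length 2).
Convergents:
  p_0/q_0 = 40/1
  p_1/q_1 = 201/5
  p_2/q_2 = 16120/401
  p_3/q_3 = 80801/2010
q_2 = 401 ≤ 1021 < 2010 = q_3, so the answer is 16120/401.

16120/401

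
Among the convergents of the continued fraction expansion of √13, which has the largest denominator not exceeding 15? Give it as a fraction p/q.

18/5

√13 = [3; 1, 1, 1, 1, 6, …] (period length 5).
Convergents:
  p_0/q_0 = 3/1
  p_1/q_1 = 4/1
  p_2/q_2 = 7/2
  p_3/q_3 = 11/3
  p_4/q_4 = 18/5
  p_5/q_5 = 119/33
q_4 = 5 ≤ 15 < 33 = q_5, so the answer is 18/5.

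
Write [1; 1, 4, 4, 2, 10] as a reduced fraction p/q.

Using pₖ = aₖpₖ₋₁ + pₖ₋₂ and qₖ = aₖqₖ₋₁ + qₖ₋₂:
  k=0: a=1, p=1, q=1
  k=1: a=1, p=2, q=1
  k=2: a=4, p=9, q=5
  k=3: a=4, p=38, q=21
  k=4: a=2, p=85, q=47
  k=5: a=10, p=888, q=491

888/491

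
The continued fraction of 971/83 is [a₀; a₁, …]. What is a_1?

1

971 = 11·83 + 58   →  a_0 = 11
83 = 1·58 + 25   →  a_1 = 1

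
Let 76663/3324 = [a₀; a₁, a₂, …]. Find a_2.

76663 = 23·3324 + 211   →  a_0 = 23
3324 = 15·211 + 159   →  a_1 = 15
211 = 1·159 + 52   →  a_2 = 1

1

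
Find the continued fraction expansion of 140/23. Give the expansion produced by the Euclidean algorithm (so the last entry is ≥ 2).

[6; 11, 2]

140 = 6·23 + 2
23 = 11·2 + 1
2 = 2·1 + 0  (stop)
So 140/23 = [6; 11, 2].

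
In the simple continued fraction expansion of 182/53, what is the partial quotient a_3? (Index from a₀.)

182 = 3·53 + 23   →  a_0 = 3
53 = 2·23 + 7   →  a_1 = 2
23 = 3·7 + 2   →  a_2 = 3
7 = 3·2 + 1   →  a_3 = 3

3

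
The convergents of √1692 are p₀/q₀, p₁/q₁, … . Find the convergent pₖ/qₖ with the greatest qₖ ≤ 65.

√1692 = [41; 7, 2, 7, 82, …] (period length 4).
Convergents:
  p_0/q_0 = 41/1
  p_1/q_1 = 288/7
  p_2/q_2 = 617/15
  p_3/q_3 = 4607/112
q_2 = 15 ≤ 65 < 112 = q_3, so the answer is 617/15.

617/15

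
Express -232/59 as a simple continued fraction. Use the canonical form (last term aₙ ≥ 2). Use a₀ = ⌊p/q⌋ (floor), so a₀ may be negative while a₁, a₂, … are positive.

-232 = -4*59 + 4
59 = 14*4 + 3
4 = 1*3 + 1
3 = 3*1 + 0  (stop)
So -232/59 = [-4; 14, 1, 3].

[-4; 14, 1, 3]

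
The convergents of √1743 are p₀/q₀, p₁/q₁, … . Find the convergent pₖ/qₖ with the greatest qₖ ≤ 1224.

41791/1001

√1743 = [41; 1, 2, 1, 82, …] (period length 4).
Convergents:
  p_0/q_0 = 41/1
  p_1/q_1 = 42/1
  p_2/q_2 = 125/3
  p_3/q_3 = 167/4
  p_4/q_4 = 13819/331
  p_5/q_5 = 13986/335
  p_6/q_6 = 41791/1001
  p_7/q_7 = 55777/1336
q_6 = 1001 ≤ 1224 < 1336 = q_7, so the answer is 41791/1001.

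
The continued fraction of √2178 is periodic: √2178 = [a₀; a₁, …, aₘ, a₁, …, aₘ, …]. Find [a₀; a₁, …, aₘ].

[46; 1, 2, 46, 2, 1, 92]

a₀ = ⌊√2178⌋ = 46.
With m₀=0, d₀=1 and mₖ₊₁ = dₖaₖ − mₖ, dₖ₊₁ = (n − mₖ₊₁²)/dₖ, aₖ₊₁ = ⌊(a₀+mₖ₊₁)/dₖ₊₁⌋:
  k=1: m=46, d=62, a=1
  k=2: m=16, d=31, a=2
  k=3: m=46, d=2, a=46
  k=4: m=46, d=31, a=2
  k=5: m=16, d=62, a=1
  k=6: m=46, d=1, a=92
d=1 and a=2a₀=92 at k=6, so the next step gives (m, d) = (46, 62) again — its k=1 value — and the period has length 6.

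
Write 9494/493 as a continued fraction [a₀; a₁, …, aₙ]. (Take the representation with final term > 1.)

[19; 3, 1, 7, 2, 7]

9494 = 19×493 + 127
493 = 3×127 + 112
127 = 1×112 + 15
112 = 7×15 + 7
15 = 2×7 + 1
7 = 7×1 + 0  (stop)
So 9494/493 = [19; 3, 1, 7, 2, 7].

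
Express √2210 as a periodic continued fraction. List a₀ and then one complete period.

a₀ = ⌊√2210⌋ = 47.
With m₀=0, d₀=1 and mₖ₊₁ = dₖaₖ − mₖ, dₖ₊₁ = (n − mₖ₊₁²)/dₖ, aₖ₊₁ = ⌊(a₀+mₖ₊₁)/dₖ₊₁⌋:
  k=1: m=47, d=1, a=94
d=1 and a=2a₀=94 at k=1, so the next step gives (m, d) = (47, 1) again — its k=1 value — and the period has length 1.

[47; 94]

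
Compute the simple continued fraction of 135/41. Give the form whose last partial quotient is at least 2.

[3; 3, 2, 2, 2]

135 = 3*41 + 12
41 = 3*12 + 5
12 = 2*5 + 2
5 = 2*2 + 1
2 = 2*1 + 0  (stop)
So 135/41 = [3; 3, 2, 2, 2].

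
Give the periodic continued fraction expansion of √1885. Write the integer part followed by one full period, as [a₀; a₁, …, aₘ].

[43; 2, 2, 2, 86]

a₀ = ⌊√1885⌋ = 43.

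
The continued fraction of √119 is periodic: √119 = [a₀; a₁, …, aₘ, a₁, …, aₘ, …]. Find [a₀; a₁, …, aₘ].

a₀ = ⌊√119⌋ = 10.
With m₀=0, d₀=1 and mₖ₊₁ = dₖaₖ − mₖ, dₖ₊₁ = (n − mₖ₊₁²)/dₖ, aₖ₊₁ = ⌊(a₀+mₖ₊₁)/dₖ₊₁⌋:
  k=1: m=10, d=19, a=1
  k=2: m=9, d=2, a=9
  k=3: m=9, d=19, a=1
  k=4: m=10, d=1, a=20
d=1 and a=2a₀=20 at k=4, so the next step gives (m, d) = (10, 19) again — its k=1 value — and the period has length 4.

[10; 1, 9, 1, 20]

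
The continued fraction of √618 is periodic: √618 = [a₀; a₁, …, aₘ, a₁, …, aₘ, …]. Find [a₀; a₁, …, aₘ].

a₀ = ⌊√618⌋ = 24.
With m₀=0, d₀=1 and mₖ₊₁ = dₖaₖ − mₖ, dₖ₊₁ = (n − mₖ₊₁²)/dₖ, aₖ₊₁ = ⌊(a₀+mₖ₊₁)/dₖ₊₁⌋:
  k=1: m=24, d=42, a=1
  k=2: m=18, d=7, a=6
  k=3: m=24, d=6, a=8
  k=4: m=24, d=7, a=6
  k=5: m=18, d=42, a=1
  k=6: m=24, d=1, a=48
d=1 and a=2a₀=48 at k=6, so the next step gives (m, d) = (24, 42) again — its k=1 value — and the period has length 6.

[24; 1, 6, 8, 6, 1, 48]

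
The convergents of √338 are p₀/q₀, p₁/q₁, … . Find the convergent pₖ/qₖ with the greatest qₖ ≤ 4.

√338 = [18; 2, 1, 1, 2, 36, …] (period length 5).
Convergents:
  p_0/q_0 = 18/1
  p_1/q_1 = 37/2
  p_2/q_2 = 55/3
  p_3/q_3 = 92/5
q_2 = 3 ≤ 4 < 5 = q_3, so the answer is 55/3.

55/3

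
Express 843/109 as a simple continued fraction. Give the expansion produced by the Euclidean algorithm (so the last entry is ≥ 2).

843 = 7*109 + 80
109 = 1*80 + 29
80 = 2*29 + 22
29 = 1*22 + 7
22 = 3*7 + 1
7 = 7*1 + 0  (stop)
So 843/109 = [7; 1, 2, 1, 3, 7].

[7; 1, 2, 1, 3, 7]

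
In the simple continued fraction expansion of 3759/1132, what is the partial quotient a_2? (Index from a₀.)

8

3759 = 3·1132 + 363   →  a_0 = 3
1132 = 3·363 + 43   →  a_1 = 3
363 = 8·43 + 19   →  a_2 = 8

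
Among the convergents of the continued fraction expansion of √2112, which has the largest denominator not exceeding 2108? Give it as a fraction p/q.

√2112 = [45; 1, 21, 1, 90, …] (period length 4).
Convergents:
  p_0/q_0 = 45/1
  p_1/q_1 = 46/1
  p_2/q_2 = 1011/22
  p_3/q_3 = 1057/23
  p_4/q_4 = 96141/2092
  p_5/q_5 = 97198/2115
q_4 = 2092 ≤ 2108 < 2115 = q_5, so the answer is 96141/2092.

96141/2092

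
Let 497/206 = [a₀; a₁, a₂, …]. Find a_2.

2

497 = 2·206 + 85   →  a_0 = 2
206 = 2·85 + 36   →  a_1 = 2
85 = 2·36 + 13   →  a_2 = 2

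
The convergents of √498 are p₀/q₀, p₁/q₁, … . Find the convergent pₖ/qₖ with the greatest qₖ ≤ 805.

√498 = [22; 3, 6, 22, 6, 3, 44, …] (period length 6).
Convergents:
  p_0/q_0 = 22/1
  p_1/q_1 = 67/3
  p_2/q_2 = 424/19
  p_3/q_3 = 9395/421
  p_4/q_4 = 56794/2545
q_3 = 421 ≤ 805 < 2545 = q_4, so the answer is 9395/421.

9395/421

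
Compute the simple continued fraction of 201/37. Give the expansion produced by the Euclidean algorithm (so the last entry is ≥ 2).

201 = 5×37 + 16
37 = 2×16 + 5
16 = 3×5 + 1
5 = 5×1 + 0  (stop)
So 201/37 = [5; 2, 3, 5].

[5; 2, 3, 5]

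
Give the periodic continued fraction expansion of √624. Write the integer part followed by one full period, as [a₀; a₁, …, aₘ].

a₀ = ⌊√624⌋ = 24.
With m₀=0, d₀=1 and mₖ₊₁ = dₖaₖ − mₖ, dₖ₊₁ = (n − mₖ₊₁²)/dₖ, aₖ₊₁ = ⌊(a₀+mₖ₊₁)/dₖ₊₁⌋:
  k=1: m=24, d=48, a=1
  k=2: m=24, d=1, a=48
d=1 and a=2a₀=48 at k=2, so the next step gives (m, d) = (24, 48) again — its k=1 value — and the period has length 2.

[24; 1, 48]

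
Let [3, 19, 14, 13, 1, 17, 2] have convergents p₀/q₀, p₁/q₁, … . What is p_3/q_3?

Using pₖ = aₖpₖ₋₁ + pₖ₋₂, qₖ = aₖqₖ₋₁ + qₖ₋₂ (with p₋₁=1, p₋₂=0, q₋₁=0, q₋₂=1):
  k=0: a=3, p=3, q=1
  k=1: a=19, p=58, q=19
  k=2: a=14, p=815, q=267
  k=3: a=13, p=10653, q=3490

10653/3490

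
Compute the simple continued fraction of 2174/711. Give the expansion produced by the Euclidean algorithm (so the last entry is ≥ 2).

[3; 17, 2, 1, 13]

2174 = 3*711 + 41
711 = 17*41 + 14
41 = 2*14 + 13
14 = 1*13 + 1
13 = 13*1 + 0  (stop)
So 2174/711 = [3; 17, 2, 1, 13].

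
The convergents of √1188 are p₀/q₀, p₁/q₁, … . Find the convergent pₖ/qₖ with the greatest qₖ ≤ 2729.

√1188 = [34; 2, 7, 6, 7, 2, 68, …] (period length 6).
Convergents:
  p_0/q_0 = 34/1
  p_1/q_1 = 69/2
  p_2/q_2 = 517/15
  p_3/q_3 = 3171/92
  p_4/q_4 = 22714/659
  p_5/q_5 = 48599/1410
  p_6/q_6 = 3327446/96539
q_5 = 1410 ≤ 2729 < 96539 = q_6, so the answer is 48599/1410.

48599/1410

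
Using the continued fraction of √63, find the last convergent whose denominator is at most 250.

1897/239

√63 = [7; 1, 14, …] (period length 2).
Convergents:
  p_0/q_0 = 7/1
  p_1/q_1 = 8/1
  p_2/q_2 = 119/15
  p_3/q_3 = 127/16
  p_4/q_4 = 1897/239
  p_5/q_5 = 2024/255
q_4 = 239 ≤ 250 < 255 = q_5, so the answer is 1897/239.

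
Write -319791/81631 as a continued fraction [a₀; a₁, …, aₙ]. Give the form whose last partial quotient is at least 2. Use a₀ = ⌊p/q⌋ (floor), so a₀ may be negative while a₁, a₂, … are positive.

[-4; 12, 8, 15, 1, 3, 13]

-319791 = -4×81631 + 6733
81631 = 12×6733 + 835
6733 = 8×835 + 53
835 = 15×53 + 40
53 = 1×40 + 13
40 = 3×13 + 1
13 = 13×1 + 0  (stop)
So -319791/81631 = [-4; 12, 8, 15, 1, 3, 13].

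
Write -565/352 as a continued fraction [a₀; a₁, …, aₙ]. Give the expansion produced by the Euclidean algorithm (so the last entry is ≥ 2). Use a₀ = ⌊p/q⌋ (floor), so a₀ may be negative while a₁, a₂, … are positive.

-565 = -2·352 + 139
352 = 2·139 + 74
139 = 1·74 + 65
74 = 1·65 + 9
65 = 7·9 + 2
9 = 4·2 + 1
2 = 2·1 + 0  (stop)
So -565/352 = [-2; 2, 1, 1, 7, 4, 2].

[-2; 2, 1, 1, 7, 4, 2]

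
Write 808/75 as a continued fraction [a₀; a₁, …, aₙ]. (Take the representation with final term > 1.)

808 = 10·75 + 58
75 = 1·58 + 17
58 = 3·17 + 7
17 = 2·7 + 3
7 = 2·3 + 1
3 = 3·1 + 0  (stop)
So 808/75 = [10; 1, 3, 2, 2, 3].

[10; 1, 3, 2, 2, 3]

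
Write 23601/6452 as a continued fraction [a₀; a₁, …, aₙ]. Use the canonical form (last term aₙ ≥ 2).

23601 = 3·6452 + 4245
6452 = 1·4245 + 2207
4245 = 1·2207 + 2038
2207 = 1·2038 + 169
2038 = 12·169 + 10
169 = 16·10 + 9
10 = 1·9 + 1
9 = 9·1 + 0  (stop)
So 23601/6452 = [3; 1, 1, 1, 12, 16, 1, 9].

[3; 1, 1, 1, 12, 16, 1, 9]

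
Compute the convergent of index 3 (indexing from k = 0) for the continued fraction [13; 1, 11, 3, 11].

Using pₖ = aₖpₖ₋₁ + pₖ₋₂, qₖ = aₖqₖ₋₁ + qₖ₋₂ (with p₋₁=1, p₋₂=0, q₋₁=0, q₋₂=1):
  k=0: a=13, p=13, q=1
  k=1: a=1, p=14, q=1
  k=2: a=11, p=167, q=12
  k=3: a=3, p=515, q=37

515/37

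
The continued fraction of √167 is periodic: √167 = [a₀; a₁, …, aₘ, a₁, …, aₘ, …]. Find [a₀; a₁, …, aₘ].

[12; 1, 11, 1, 24]

a₀ = ⌊√167⌋ = 12.
With m₀=0, d₀=1 and mₖ₊₁ = dₖaₖ − mₖ, dₖ₊₁ = (n − mₖ₊₁²)/dₖ, aₖ₊₁ = ⌊(a₀+mₖ₊₁)/dₖ₊₁⌋:
  k=1: m=12, d=23, a=1
  k=2: m=11, d=2, a=11
  k=3: m=11, d=23, a=1
  k=4: m=12, d=1, a=24
d=1 and a=2a₀=24 at k=4, so the next step gives (m, d) = (12, 23) again — its k=1 value — and the period has length 4.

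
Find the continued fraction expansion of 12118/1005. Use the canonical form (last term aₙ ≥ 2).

[12; 17, 3, 19]

12118 = 12*1005 + 58
1005 = 17*58 + 19
58 = 3*19 + 1
19 = 19*1 + 0  (stop)
So 12118/1005 = [12; 17, 3, 19].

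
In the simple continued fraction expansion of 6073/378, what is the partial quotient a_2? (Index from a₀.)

8

6073 = 16·378 + 25   →  a_0 = 16
378 = 15·25 + 3   →  a_1 = 15
25 = 8·3 + 1   →  a_2 = 8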